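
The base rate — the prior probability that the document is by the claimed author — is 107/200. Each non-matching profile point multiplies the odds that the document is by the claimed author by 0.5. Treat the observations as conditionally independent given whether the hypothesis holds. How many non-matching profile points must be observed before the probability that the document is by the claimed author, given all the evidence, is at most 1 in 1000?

11

Prior odds: 0.535 ÷ 0.465 = 107/93.
Likelihood ratio per non-matching profile point = 0.5.
Target odds: 0.001 ÷ 0.999 = 1/999.
Require 0.5ⁿ ≤ 1/999 ÷ (107/93) = 31/35631.
0.5¹⁰ = 1/1024 is still above 31/35631 but 0.5¹¹ = 1/2048 is at or below it, so n = 11.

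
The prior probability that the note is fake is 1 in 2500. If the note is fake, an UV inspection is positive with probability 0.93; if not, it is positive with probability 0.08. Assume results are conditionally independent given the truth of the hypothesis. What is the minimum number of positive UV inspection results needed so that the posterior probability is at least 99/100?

Prior odds: 0.0004 ÷ 0.9996 = 1/2499.
Likelihood ratio of a positive = 0.93/0.08 = 11.625.
Target posterior odds = 0.99/0.01 = 99.
Require 11.625ⁿ ≥ 99 ÷ (1/2499) = 247401.
11.625⁵ ≈212307 falls short of 247401 but 11.625⁶ ≈2.46807e+06 reaches it, so n = 6.

6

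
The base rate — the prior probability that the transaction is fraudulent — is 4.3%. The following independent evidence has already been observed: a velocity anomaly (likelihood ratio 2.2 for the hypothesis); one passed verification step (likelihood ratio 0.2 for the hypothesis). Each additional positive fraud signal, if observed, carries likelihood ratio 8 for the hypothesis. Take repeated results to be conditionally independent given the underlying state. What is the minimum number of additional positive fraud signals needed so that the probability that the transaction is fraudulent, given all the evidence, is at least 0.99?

Prior odds = 0.043/0.957 = 43/957.
Combined Bayes factor of the evidence already in hand = 2.2 × 0.2 = 0.44.
Odds after that evidence = (43/957) × 0.44 = 43/2175.
Target odds = 0.99/0.01 = 99.
Need 8ⁿ ≥ 99 ÷ (43/2175) = 215325/43.
8⁴ = 4096 falls short of 215325/43 but 8⁵ = 32768 reaches it, so n = 5.

5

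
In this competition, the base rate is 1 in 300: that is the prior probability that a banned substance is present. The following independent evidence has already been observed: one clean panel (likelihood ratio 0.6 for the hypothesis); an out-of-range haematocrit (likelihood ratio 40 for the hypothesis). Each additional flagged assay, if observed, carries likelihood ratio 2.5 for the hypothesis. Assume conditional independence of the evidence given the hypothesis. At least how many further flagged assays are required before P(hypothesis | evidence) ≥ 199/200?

9

Prior odds = (1/300)/(299/300) = 1/299.
Combined Bayes factor of the evidence already in hand = 0.6 × 40 = 24.
Odds after that evidence = (1/299) × 24 = 24/299.
Target odds = 0.995/0.005 = 199.
Need 2.5ⁿ ≥ 199 ÷ (24/299) = 59501/24.
2.5⁸ = 390625/256 falls short of 59501/24 but 2.5⁹ = 1953125/512 reaches it, so n = 9.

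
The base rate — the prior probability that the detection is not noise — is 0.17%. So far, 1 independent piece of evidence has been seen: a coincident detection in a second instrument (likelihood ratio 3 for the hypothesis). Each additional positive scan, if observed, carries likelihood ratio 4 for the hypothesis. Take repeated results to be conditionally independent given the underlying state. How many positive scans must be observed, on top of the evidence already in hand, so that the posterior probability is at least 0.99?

Prior odds = 0.0017/0.9983 = 17/9983.
Bayes factor of the evidence already in hand = 3.
Odds after that evidence = (17/9983) × 3 = 51/9983.
Target odds = 0.99/0.01 = 99.
Need 4ⁿ ≥ 99 ÷ (51/9983) = 329439/17.
4⁷ = 16384 falls short of 329439/17 but 4⁸ = 65536 reaches it, so n = 8.

8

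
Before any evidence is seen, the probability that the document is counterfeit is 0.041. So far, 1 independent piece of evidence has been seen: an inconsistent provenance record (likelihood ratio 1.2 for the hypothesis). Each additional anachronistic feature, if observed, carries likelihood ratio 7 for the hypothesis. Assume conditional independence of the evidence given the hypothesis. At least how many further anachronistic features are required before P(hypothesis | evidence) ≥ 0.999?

Prior odds = 0.041/0.959 = 41/959.
Bayes factor of the evidence already in hand = 1.2.
Odds after that evidence = (41/959) × 1.2 = 246/4795.
Target odds = 0.999/0.001 = 999.
Need 7ⁿ ≥ 999 ÷ (246/4795) = 1596735/82.
7⁵ = 16807 falls short of 1596735/82 but 7⁶ = 117649 reaches it, so n = 6.

6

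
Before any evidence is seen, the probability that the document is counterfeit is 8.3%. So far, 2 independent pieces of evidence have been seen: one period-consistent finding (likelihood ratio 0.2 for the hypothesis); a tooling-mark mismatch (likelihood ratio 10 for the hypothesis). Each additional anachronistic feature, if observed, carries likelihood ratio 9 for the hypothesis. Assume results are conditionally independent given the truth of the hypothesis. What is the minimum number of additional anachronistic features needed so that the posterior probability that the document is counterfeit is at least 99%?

Prior odds = 0.083/0.917 = 83/917.
Combined Bayes factor of the evidence already in hand = 0.2 × 10 = 2.
Odds after that evidence = (83/917) × 2 = 166/917.
Target odds = 0.99/0.01 = 99.
Need 9ⁿ ≥ 99 ÷ (166/917) = 90783/166.
9² = 81 falls short of 90783/166 but 9³ = 729 reaches it, so n = 3.

3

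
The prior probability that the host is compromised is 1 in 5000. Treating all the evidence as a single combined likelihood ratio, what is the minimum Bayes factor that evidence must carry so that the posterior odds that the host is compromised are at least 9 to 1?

Prior odds = 0.0002/0.9998 = 1/4999.
Target odds = 9.
Required Bayes factor = 9 ÷ (1/4999) = 44991.

44991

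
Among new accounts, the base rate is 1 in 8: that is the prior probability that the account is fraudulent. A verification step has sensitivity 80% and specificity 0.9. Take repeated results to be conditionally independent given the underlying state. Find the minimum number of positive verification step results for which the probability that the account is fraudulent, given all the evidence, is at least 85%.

Prior odds: 0.125 ÷ 0.875 = 1/7.
False-positive rate = 1 − 0.9 = 0.1; likelihood ratio of a positive = 0.8/0.1 = 8.
Target odds: 0.85 ÷ 0.15 = 17/3.
Require 8ⁿ ≥ 17/3 ÷ (1/7) = 119/3.
8¹ = 8 falls short of 119/3 but 8² = 64 reaches it, so n = 2.

2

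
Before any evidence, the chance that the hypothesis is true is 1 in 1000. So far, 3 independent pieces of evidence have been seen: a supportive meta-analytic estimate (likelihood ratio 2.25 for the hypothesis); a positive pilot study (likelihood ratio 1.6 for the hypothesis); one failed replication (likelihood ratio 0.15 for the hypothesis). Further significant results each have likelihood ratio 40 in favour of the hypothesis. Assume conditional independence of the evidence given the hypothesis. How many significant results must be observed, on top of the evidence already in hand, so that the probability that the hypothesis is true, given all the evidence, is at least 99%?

Prior odds = 0.001/0.999 = 1/999.
Combined Bayes factor of the evidence already in hand = 2.25 × 1.6 × 0.15 = 0.54.
Odds after that evidence = (1/999) × 0.54 = 1/1850.
Target odds = 0.99/0.01 = 99.
Need 40ⁿ ≥ 99 ÷ (1/1850) = 183150.
40³ = 64000 falls short of 183150 but 40⁴ = 2560000 reaches it, so n = 4.

4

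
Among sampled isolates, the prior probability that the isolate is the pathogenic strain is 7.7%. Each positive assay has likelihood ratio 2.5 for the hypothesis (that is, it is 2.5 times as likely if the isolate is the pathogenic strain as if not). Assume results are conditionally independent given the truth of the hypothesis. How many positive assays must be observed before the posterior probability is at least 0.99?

8

Prior odds = 0.077/0.923 = 77/923.
Likelihood ratio per positive assay = 2.5.
Target posterior odds = 0.99/0.01 = 99.
Require 2.5ⁿ ≥ 99 ÷ (77/923) = 8307/7.
2.5⁷ = 610.3515625 falls short of 8307/7 but 2.5⁸ = 390625/256 reaches it, so n = 8.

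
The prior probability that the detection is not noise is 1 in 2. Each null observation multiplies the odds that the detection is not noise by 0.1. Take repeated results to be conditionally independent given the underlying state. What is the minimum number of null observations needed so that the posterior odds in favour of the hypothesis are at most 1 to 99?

2

Prior odds: 0.5 ÷ 0.5 = 1.
Likelihood ratio per null observation = 0.1.
Target odds = 1/99.
Need 1 × 0.1ⁿ ≤ 1/99, i.e. 0.1ⁿ ≤ 1/99.
0.1¹ = 0.1 is still above 1/99 but 0.1² = 0.01 is at or below it, so n = 2.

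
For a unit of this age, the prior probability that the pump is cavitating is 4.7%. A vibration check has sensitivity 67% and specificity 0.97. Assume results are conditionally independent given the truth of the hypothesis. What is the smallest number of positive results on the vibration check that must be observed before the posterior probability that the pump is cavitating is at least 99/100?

3

Prior odds = 0.047/0.953 = 47/953.
False-positive rate = 1 − 0.97 = 0.03; likelihood ratio of a positive = 0.67/0.03 = 67/3.
Target posterior odds = 0.99/0.01 = 99.
Require (67/3)ⁿ ≥ 99 ÷ (47/953) = 94347/47.
(67/3)² = 4489/9 falls short of 94347/47 but (67/3)³ = 300763/27 reaches it, so n = 3.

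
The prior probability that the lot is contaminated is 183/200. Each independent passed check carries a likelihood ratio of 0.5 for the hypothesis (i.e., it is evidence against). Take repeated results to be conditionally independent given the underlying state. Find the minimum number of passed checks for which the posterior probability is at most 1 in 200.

Prior odds = 0.915/0.085 = 183/17.
Likelihood ratio per passed check = 0.5.
Target posterior odds = 0.005/0.995 = 1/199.
Require 0.5ⁿ ≤ 1/199 ÷ (183/17) = 17/36417.
0.5¹¹ = 1/2048 is still above 17/36417 but 0.5¹² = 1/4096 is at or below it, so n = 12.

12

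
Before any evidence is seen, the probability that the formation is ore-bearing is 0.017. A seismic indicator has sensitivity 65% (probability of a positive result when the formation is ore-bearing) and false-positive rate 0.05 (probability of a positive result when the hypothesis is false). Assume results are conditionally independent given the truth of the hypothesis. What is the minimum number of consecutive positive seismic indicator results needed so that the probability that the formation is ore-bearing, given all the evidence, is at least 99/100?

Prior odds = 0.017/0.983 = 17/983.
Likelihood ratio of a positive result = 0.65/0.05 = 13.
Target posterior odds = 0.99/0.01 = 99.
Need (17/983) × 13ⁿ ≥ 99, i.e. 13ⁿ ≥ 97317/17.
13³ = 2197 falls short of 97317/17 but 13⁴ = 28561 reaches it, so n = 4.

4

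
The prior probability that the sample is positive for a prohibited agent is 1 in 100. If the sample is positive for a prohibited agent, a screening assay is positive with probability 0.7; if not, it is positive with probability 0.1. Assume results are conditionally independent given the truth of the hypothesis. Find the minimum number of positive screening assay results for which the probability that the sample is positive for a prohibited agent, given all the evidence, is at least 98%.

Prior odds: 0.01 ÷ 0.99 = 1/99.
Likelihood ratio of a positive = 0.7/0.1 = 7.
Target posterior odds = 0.98/0.02 = 49.
Need (1/99) × 7ⁿ ≥ 49, i.e. 7ⁿ ≥ 4851.
7⁴ = 2401 falls short of 4851 but 7⁵ = 16807 reaches it, so n = 5.

5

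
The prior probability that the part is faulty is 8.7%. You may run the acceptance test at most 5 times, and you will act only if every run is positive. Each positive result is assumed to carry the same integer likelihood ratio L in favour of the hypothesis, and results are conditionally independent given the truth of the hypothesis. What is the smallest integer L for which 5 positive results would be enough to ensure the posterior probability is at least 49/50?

Prior odds = 0.087/0.913 = 87/913.
Target odds = 0.98/0.02 = 49.
Need L⁵ ≥ 49 ÷ (87/913) = 44737/87.
3⁵ = 243 < 44737/87 ≤ 1024 = 4⁵, so L = 4.

4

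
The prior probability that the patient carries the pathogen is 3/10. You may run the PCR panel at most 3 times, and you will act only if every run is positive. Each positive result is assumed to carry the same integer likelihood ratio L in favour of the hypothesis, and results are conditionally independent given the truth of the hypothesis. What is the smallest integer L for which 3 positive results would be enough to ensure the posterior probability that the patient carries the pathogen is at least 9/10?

3

Prior odds = 0.3/0.7 = 3/7.
Target odds = 0.9/0.1 = 9.
Need L³ ≥ 9 ÷ (3/7) = 21.
2³ = 8 < 21 ≤ 27 = 3³, so L = 3.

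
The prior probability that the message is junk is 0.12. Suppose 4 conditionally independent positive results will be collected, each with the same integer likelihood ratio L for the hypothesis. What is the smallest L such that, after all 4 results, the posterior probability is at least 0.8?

Prior odds = 0.12/0.88 = 3/22.
Target odds = 0.8/0.2 = 4.
Need L⁴ ≥ 4 ÷ (3/22) = 88/3.
2⁴ = 16 < 88/3 ≤ 81 = 3⁴, so L = 3.

3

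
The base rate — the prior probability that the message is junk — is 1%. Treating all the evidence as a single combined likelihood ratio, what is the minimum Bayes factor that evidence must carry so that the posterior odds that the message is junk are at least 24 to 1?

Prior odds = 0.01/0.99 = 1/99.
Target odds = 24.
Required Bayes factor = 24 ÷ (1/99) = 2376.

2376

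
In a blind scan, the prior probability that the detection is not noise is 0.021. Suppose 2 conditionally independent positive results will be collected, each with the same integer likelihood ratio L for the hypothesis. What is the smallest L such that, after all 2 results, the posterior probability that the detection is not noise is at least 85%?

17

Prior odds = 0.021/0.979 = 21/979.
Target odds = 0.85/0.15 = 17/3.
Need L² ≥ 17/3 ÷ (21/979) = 16643/63.
16² = 256 < 16643/63 ≤ 289 = 17², so L = 17.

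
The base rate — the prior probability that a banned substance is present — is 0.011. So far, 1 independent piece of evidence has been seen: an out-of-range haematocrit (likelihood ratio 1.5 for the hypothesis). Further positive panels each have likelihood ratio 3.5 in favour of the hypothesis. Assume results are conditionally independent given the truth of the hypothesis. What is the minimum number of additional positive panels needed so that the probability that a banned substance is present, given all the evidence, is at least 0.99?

7

Prior odds = 0.011/0.989 = 11/989.
Bayes factor of the evidence already in hand = 1.5.
Odds after that evidence = (11/989) × 1.5 = 33/1978.
Target odds = 0.99/0.01 = 99.
Need 3.5ⁿ ≥ 99 ÷ (33/1978) = 5934.
3.5⁶ = 1838.265625 falls short of 5934 but 3.5⁷ = 823543/128 reaches it, so n = 7.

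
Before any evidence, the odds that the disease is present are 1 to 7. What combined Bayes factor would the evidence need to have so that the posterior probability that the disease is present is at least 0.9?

63

Prior odds = 1/7.
Target odds = 0.9/0.1 = 9.
Required Bayes factor = 9 ÷ (1/7) = 63.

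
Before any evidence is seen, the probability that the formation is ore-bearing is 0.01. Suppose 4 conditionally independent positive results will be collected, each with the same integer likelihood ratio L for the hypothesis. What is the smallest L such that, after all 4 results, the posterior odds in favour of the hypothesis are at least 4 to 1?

Prior odds = 0.01/0.99 = 1/99.
Target odds = 4.
Need L⁴ ≥ 4 ÷ (1/99) = 396.
4⁴ = 256 < 396 ≤ 625 = 5⁴, so L = 5.

5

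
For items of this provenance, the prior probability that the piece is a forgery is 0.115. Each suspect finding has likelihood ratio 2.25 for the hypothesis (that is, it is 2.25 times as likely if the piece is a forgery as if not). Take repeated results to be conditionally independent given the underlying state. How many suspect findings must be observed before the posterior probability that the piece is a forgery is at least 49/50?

Prior odds = 0.115/0.885 = 23/177.
Likelihood ratio per suspect finding = 2.25.
Target posterior odds = 0.98/0.02 = 49.
Need (23/177) × 2.25ⁿ ≥ 49, i.e. 2.25ⁿ ≥ 8673/23.
2.25⁷ = 4782969/16384 falls short of 8673/23 but 2.25⁸ = 43046721/65536 reaches it, so n = 8.

8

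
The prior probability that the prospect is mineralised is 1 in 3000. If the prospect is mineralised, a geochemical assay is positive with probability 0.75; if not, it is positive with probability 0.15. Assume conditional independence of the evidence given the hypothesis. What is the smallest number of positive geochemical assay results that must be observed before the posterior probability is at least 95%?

7

Prior odds = (1/3000)/(2999/3000) = 1/2999.
Likelihood ratio of a positive = 0.75/0.15 = 5.
Target posterior odds = 0.95/0.05 = 19.
Need (1/2999) × 5ⁿ ≥ 19, i.e. 5ⁿ ≥ 56981.
5⁶ = 15625 falls short of 56981 but 5⁷ = 78125 reaches it, so n = 7.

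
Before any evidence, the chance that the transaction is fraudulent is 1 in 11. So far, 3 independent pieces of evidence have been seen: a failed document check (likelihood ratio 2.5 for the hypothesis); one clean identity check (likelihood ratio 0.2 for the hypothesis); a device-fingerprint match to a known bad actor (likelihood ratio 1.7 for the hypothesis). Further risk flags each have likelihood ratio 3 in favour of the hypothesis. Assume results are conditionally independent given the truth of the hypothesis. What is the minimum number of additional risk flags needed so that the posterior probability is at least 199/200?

Prior odds = (1/11)/(10/11) = 0.1.
Combined Bayes factor of the evidence already in hand = 2.5 × 0.2 × 1.7 = 0.85.
Odds after that evidence = 0.1 × 0.85 = 0.085.
Target odds = 0.995/0.005 = 199.
Need 3ⁿ ≥ 199 ÷ 0.085 = 39800/17.
3⁷ = 2187 falls short of 39800/17 but 3⁸ = 6561 reaches it, so n = 8.

8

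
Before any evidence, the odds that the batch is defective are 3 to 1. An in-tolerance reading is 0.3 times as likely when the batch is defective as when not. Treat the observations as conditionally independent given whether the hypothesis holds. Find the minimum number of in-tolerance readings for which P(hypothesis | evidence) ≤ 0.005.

Prior odds = 3.
Likelihood ratio per in-tolerance reading = 0.3.
Target odds: 0.005 ÷ 0.995 = 1/199.
Need 3 × 0.3ⁿ ≤ 1/199, i.e. 0.3ⁿ ≤ 1/597.
0.3⁵ = 243/100000 is still above 1/597 but 0.3⁶ = 729/1000000 is at or below it, so n = 6.

6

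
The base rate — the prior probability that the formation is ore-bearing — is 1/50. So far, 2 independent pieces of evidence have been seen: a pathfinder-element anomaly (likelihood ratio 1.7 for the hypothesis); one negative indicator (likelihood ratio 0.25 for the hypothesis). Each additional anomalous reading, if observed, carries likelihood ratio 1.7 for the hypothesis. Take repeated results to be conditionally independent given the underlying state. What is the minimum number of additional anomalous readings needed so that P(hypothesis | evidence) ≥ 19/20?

15

Prior odds = 0.02/0.98 = 1/49.
Combined Bayes factor of the evidence already in hand = 1.7 × 0.25 = 0.425.
Odds after that evidence = (1/49) × 0.425 = 17/1960.
Target odds = 0.95/0.05 = 19.
Need 1.7ⁿ ≥ 19 ÷ (17/1960) = 37240/17.
1.7¹⁴ ≈1683.78 falls short of 37240/17 but 1.7¹⁵ ≈2862.42 reaches it, so n = 15.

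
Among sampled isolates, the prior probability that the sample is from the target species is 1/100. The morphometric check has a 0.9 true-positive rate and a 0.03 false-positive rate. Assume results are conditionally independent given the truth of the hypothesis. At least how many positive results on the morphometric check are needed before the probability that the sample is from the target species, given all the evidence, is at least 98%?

3

Prior odds = 0.01/0.99 = 1/99.
Likelihood ratio of a positive result = 0.9/0.03 = 30.
Target odds: 0.98 ÷ 0.02 = 49.
Require 30ⁿ ≥ 49 ÷ (1/99) = 4851.
30² = 900 falls short of 4851 but 30³ = 27000 reaches it, so n = 3.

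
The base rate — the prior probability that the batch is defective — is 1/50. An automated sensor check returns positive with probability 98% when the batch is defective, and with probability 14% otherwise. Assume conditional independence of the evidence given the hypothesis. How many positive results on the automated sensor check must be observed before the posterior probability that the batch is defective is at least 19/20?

4

Prior odds: 0.02 ÷ 0.98 = 1/49.
Likelihood ratio of a positive result = 0.98/0.14 = 7.
Target posterior odds = 0.95/0.05 = 19.
Need (1/49) × 7ⁿ ≥ 19, i.e. 7ⁿ ≥ 931.
7³ = 343 falls short of 931 but 7⁴ = 2401 reaches it, so n = 4.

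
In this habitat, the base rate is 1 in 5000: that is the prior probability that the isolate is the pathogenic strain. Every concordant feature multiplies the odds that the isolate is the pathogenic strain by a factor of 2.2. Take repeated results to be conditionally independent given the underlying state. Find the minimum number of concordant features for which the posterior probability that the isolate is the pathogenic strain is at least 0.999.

20

Prior odds = 0.0002/0.9998 = 1/4999.
Likelihood ratio per concordant feature = 2.2.
Target odds: 0.999 ÷ 0.001 = 999.
Require 2.2ⁿ ≥ 999 ÷ (1/4999) = 4994001.
2.2¹⁹ ≈3.2065e+06 falls short of 4994001 but 2.2²⁰ ≈7.05429e+06 reaches it, so n = 20.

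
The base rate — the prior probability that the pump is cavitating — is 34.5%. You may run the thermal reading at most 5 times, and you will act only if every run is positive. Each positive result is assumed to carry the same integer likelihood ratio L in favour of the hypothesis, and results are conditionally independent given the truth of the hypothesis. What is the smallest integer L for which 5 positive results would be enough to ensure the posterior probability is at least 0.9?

2

Prior odds = 0.345/0.655 = 69/131.
Target odds = 0.9/0.1 = 9.
Need L⁵ ≥ 9 ÷ (69/131) = 393/23.
1⁵ = 1 < 393/23 ≤ 32 = 2⁵, so L = 2.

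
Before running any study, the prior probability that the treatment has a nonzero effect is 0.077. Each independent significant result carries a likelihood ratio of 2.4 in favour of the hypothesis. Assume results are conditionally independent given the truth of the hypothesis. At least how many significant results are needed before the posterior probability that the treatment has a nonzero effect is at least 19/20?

7

Prior odds = 0.077/0.923 = 77/923.
Likelihood ratio per significant result = 2.4.
Target posterior odds = 0.95/0.05 = 19.
Require 2.4ⁿ ≥ 19 ÷ (77/923) = 17537/77.
2.4⁶ = 2985984/15625 falls short of 17537/77 but 2.4⁷ = 35831808/78125 reaches it, so n = 7.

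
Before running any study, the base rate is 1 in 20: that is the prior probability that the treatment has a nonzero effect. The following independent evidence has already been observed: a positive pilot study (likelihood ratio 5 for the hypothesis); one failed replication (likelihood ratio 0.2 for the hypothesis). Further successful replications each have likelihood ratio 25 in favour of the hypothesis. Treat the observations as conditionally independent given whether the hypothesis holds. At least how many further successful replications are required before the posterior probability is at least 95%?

Prior odds = 0.05/0.95 = 1/19.
Combined Bayes factor of the evidence already in hand = 5 × 0.2 = 1.
Odds after that evidence = (1/19) × 1 = 1/19.
Target odds = 0.95/0.05 = 19.
Need 25ⁿ ≥ 19 ÷ (1/19) = 361.
25¹ = 25 falls short of 361 but 25² = 625 reaches it, so n = 2.

2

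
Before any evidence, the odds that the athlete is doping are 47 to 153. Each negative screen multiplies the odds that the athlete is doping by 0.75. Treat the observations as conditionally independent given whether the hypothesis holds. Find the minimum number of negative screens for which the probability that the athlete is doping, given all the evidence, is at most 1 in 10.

Prior odds = 47/153.
Likelihood ratio per negative screen = 0.75.
Target posterior odds = 0.1/0.9 = 1/9.
Need (47/153) × 0.75ⁿ ≤ 1/9, i.e. 0.75ⁿ ≤ 17/47.
0.75³ = 0.421875 is still above 17/47 but 0.75⁴ = 0.31640625 is at or below it, so n = 4.

4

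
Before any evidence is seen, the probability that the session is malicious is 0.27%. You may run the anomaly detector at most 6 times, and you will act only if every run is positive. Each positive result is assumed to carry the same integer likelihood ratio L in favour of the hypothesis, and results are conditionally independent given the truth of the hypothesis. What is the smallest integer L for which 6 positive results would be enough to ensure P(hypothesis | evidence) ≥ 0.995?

Prior odds = 0.0027/0.9973 = 27/9973.
Target odds = 0.995/0.005 = 199.
Need L⁶ ≥ 199 ÷ (27/9973) = 1984627/27.
6⁶ = 46656 < 1984627/27 ≤ 117649 = 7⁶, so L = 7.

7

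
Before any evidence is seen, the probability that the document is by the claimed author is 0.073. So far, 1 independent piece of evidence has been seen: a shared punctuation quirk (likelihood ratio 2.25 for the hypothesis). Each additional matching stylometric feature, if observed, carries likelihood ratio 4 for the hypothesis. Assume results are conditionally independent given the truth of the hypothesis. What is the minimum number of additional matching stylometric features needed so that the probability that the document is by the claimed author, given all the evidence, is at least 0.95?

4

Prior odds = 0.073/0.927 = 73/927.
Bayes factor of the evidence already in hand = 2.25.
Odds after that evidence = (73/927) × 2.25 = 73/412.
Target odds = 0.95/0.05 = 19.
Need 4ⁿ ≥ 19 ÷ (73/412) = 7828/73.
4³ = 64 falls short of 7828/73 but 4⁴ = 256 reaches it, so n = 4.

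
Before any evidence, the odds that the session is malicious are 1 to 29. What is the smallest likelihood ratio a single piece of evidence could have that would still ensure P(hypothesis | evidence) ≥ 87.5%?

203

Prior odds = 1/29.
Target odds = 0.875/0.125 = 7.
Required Bayes factor = 7 ÷ (1/29) = 203.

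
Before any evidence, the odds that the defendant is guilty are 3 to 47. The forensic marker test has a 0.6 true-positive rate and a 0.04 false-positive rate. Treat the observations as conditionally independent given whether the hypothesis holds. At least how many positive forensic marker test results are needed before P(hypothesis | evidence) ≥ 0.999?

4

Prior odds = 3/47.
Likelihood ratio of a positive result = 0.6/0.04 = 15.
Target odds: 0.999 ÷ 0.001 = 999.
Need (3/47) × 15ⁿ ≥ 999, i.e. 15ⁿ ≥ 15651.
15³ = 3375 falls short of 15651 but 15⁴ = 50625 reaches it, so n = 4.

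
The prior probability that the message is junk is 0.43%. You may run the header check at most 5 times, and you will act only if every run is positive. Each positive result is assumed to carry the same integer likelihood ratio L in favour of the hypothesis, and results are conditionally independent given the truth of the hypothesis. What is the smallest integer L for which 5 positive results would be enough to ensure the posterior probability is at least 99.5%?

9

Prior odds = 0.0043/0.9957 = 43/9957.
Target odds = 0.995/0.005 = 199.
Need L⁵ ≥ 199 ÷ (43/9957) = 1981443/43.
8⁵ = 32768 < 1981443/43 ≤ 59049 = 9⁵, so L = 9.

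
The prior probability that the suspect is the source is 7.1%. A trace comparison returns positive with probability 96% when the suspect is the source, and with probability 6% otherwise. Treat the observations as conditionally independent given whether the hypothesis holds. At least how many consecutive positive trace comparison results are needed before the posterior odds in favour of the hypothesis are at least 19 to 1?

Prior odds = 0.071/0.929 = 71/929.
Likelihood ratio of a positive result = 0.96/0.06 = 16.
Target odds = 19.
Require 16ⁿ ≥ 19 ÷ (71/929) = 17651/71.
16¹ = 16 falls short of 17651/71 but 16² = 256 reaches it, so n = 2.

2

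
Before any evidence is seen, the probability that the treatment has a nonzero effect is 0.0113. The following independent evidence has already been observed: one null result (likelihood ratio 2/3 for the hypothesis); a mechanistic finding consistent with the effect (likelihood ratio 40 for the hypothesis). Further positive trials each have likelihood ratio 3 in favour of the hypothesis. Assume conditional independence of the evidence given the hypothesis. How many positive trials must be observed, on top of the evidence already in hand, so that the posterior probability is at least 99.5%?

Prior odds = 0.0113/0.9887 = 113/9887.
Combined Bayes factor of the evidence already in hand = (2/3) × 40 = 80/3.
Odds after that evidence = (113/9887) × 80/3 = 9040/29661.
Target odds = 0.995/0.005 = 199.
Need 3ⁿ ≥ 199 ÷ (9040/29661) = 5902539/9040.
3⁵ = 243 falls short of 5902539/9040 but 3⁶ = 729 reaches it, so n = 6.

6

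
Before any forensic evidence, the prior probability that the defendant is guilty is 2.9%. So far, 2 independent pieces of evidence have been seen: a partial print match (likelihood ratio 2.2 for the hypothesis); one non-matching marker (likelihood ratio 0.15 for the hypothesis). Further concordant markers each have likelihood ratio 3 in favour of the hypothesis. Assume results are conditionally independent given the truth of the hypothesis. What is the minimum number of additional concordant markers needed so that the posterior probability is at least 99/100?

9

Prior odds = 0.029/0.971 = 29/971.
Combined Bayes factor of the evidence already in hand = 2.2 × 0.15 = 0.33.
Odds after that evidence = (29/971) × 0.33 = 957/97100.
Target odds = 0.99/0.01 = 99.
Need 3ⁿ ≥ 99 ÷ (957/97100) = 291300/29.
3⁸ = 6561 falls short of 291300/29 but 3⁹ = 19683 reaches it, so n = 9.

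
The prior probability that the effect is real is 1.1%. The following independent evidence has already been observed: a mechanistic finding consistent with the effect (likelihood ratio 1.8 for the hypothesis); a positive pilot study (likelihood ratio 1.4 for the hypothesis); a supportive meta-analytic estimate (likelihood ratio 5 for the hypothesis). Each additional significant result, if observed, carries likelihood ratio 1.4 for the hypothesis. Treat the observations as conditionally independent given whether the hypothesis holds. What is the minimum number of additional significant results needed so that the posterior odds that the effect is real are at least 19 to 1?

15

Prior odds = 0.011/0.989 = 11/989.
Combined Bayes factor of the evidence already in hand = 1.8 × 1.4 × 5 = 12.6.
Odds after that evidence = (11/989) × 12.6 = 693/4945.
Target odds = 19.
Need 1.4ⁿ ≥ 19 ÷ (693/4945) = 93955/693.
1.4¹⁴ ≈111.12 falls short of 93955/693 but 1.4¹⁵ ≈155.568 reaches it, so n = 15.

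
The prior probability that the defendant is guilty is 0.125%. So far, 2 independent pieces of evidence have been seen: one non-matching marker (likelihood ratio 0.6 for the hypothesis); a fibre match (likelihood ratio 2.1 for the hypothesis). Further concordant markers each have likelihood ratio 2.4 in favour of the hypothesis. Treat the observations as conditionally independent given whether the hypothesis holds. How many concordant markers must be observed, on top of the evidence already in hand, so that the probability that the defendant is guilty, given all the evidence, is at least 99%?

Prior odds = 0.00125/0.99875 = 1/799.
Combined Bayes factor of the evidence already in hand = 0.6 × 2.1 = 1.26.
Odds after that evidence = (1/799) × 1.26 = 63/39950.
Target odds = 0.99/0.01 = 99.
Need 2.4ⁿ ≥ 99 ÷ (63/39950) = 439450/7.
2.4¹² ≈36520.3 falls short of 439450/7 but 2.4¹³ ≈87648.8 reaches it, so n = 13.

13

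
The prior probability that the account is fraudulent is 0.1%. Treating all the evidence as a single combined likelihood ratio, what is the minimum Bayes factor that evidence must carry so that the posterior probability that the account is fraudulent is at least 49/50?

48951

Prior odds = 0.001/0.999 = 1/999.
Target odds = 0.98/0.02 = 49.
Required Bayes factor = 49 ÷ (1/999) = 48951.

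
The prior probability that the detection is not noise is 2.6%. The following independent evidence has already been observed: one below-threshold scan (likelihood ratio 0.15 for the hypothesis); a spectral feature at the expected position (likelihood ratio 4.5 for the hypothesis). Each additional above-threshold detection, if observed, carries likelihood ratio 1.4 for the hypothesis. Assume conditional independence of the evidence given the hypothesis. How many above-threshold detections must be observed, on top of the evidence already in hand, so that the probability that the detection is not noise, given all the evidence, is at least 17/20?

18

Prior odds = 0.026/0.974 = 13/487.
Combined Bayes factor of the evidence already in hand = 0.15 × 4.5 = 0.675.
Odds after that evidence = (13/487) × 0.675 = 351/19480.
Target odds = 0.85/0.15 = 17/3.
Need 1.4ⁿ ≥ 17/3 ÷ (351/19480) = 331160/1053.
1.4¹⁷ ≈304.913 falls short of 331160/1053 but 1.4¹⁸ ≈426.879 reaches it, so n = 18.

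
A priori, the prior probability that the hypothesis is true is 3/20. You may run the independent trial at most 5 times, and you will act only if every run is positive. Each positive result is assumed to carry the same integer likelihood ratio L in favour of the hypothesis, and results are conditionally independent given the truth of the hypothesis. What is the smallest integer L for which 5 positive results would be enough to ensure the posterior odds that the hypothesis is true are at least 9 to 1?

Prior odds = 0.15/0.85 = 3/17.
Target odds = 9.
Need L⁵ ≥ 9 ÷ (3/17) = 51.
2⁵ = 32 < 51 ≤ 243 = 3⁵, so L = 3.

3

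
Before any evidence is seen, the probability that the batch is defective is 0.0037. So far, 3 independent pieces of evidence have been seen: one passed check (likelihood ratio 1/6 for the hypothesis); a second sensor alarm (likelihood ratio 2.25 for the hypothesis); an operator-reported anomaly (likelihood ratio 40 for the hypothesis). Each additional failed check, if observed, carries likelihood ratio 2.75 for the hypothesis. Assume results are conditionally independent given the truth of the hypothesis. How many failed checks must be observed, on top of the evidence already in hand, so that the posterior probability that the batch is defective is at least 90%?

Prior odds = 0.0037/0.9963 = 37/9963.
Combined Bayes factor of the evidence already in hand = (1/6) × 2.25 × 40 = 15.
Odds after that evidence = (37/9963) × 15 = 185/3321.
Target odds = 0.9/0.1 = 9.
Need 2.75ⁿ ≥ 9 ÷ (185/3321) = 29889/185.
2.75⁵ = 161051/1024 falls short of 29889/185 but 2.75⁶ = 1771561/4096 reaches it, so n = 6.

6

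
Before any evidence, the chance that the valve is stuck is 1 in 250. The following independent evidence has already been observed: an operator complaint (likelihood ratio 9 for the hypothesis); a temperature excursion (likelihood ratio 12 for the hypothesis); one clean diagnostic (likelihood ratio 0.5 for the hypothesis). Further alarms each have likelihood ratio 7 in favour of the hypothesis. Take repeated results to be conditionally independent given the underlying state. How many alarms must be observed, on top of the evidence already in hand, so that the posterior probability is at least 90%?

2

Prior odds = 0.004/0.996 = 1/249.
Combined Bayes factor of the evidence already in hand = 9 × 12 × 0.5 = 54.
Odds after that evidence = (1/249) × 54 = 18/83.
Target odds = 0.9/0.1 = 9.
Need 7ⁿ ≥ 9 ÷ (18/83) = 41.5.
7¹ = 7 falls short of 41.5 but 7² = 49 reaches it, so n = 2.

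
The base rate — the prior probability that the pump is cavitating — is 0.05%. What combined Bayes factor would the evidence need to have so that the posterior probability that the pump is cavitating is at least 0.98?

97951

Prior odds = 0.0005/0.9995 = 1/1999.
Target odds = 0.98/0.02 = 49.
Required Bayes factor = 49 ÷ (1/1999) = 97951.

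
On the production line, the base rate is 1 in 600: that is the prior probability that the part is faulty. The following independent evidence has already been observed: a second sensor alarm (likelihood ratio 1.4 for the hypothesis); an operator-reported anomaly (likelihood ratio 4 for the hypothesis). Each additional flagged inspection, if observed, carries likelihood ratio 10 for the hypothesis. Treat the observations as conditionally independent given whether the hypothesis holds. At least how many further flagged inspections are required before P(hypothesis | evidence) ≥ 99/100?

Prior odds = (1/600)/(599/600) = 1/599.
Combined Bayes factor of the evidence already in hand = 1.4 × 4 = 5.6.
Odds after that evidence = (1/599) × 5.6 = 28/2995.
Target odds = 0.99/0.01 = 99.
Need 10ⁿ ≥ 99 ÷ (28/2995) = 296505/28.
10⁴ = 10000 falls short of 296505/28 but 10⁵ = 100000 reaches it, so n = 5.

5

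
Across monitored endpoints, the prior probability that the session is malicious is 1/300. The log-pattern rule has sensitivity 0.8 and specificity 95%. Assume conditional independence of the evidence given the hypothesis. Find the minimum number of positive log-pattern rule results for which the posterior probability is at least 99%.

Prior odds: (1/300) ÷ (299/300) = 1/299.
False-positive rate = 1 − 0.95 = 0.05; likelihood ratio of a positive = 0.8/0.05 = 16.
Target posterior odds = 0.99/0.01 = 99.
Require 16ⁿ ≥ 99 ÷ (1/299) = 29601.
16³ = 4096 falls short of 29601 but 16⁴ = 65536 reaches it, so n = 4.

4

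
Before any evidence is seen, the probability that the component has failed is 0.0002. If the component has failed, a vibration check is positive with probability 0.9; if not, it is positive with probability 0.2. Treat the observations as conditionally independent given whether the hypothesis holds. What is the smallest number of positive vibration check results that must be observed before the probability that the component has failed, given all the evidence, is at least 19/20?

Prior odds = 0.0002/0.9998 = 1/4999.
Likelihood ratio of a positive = 0.9/0.2 = 4.5.
Target odds: 0.95 ÷ 0.05 = 19.
Need (1/4999) × 4.5ⁿ ≥ 19, i.e. 4.5ⁿ ≥ 94981.
4.5⁷ = 4782969/128 falls short of 94981 but 4.5⁸ = 43046721/256 reaches it, so n = 8.

8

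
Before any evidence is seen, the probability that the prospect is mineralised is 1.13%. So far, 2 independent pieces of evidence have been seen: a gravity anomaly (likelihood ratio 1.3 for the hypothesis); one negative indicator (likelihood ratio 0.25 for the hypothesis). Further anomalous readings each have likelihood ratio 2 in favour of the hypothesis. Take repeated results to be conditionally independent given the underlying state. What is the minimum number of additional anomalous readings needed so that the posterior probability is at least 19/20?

13

Prior odds = 0.0113/0.9887 = 113/9887.
Combined Bayes factor of the evidence already in hand = 1.3 × 0.25 = 0.325.
Odds after that evidence = (113/9887) × 0.325 = 1469/395480.
Target odds = 0.95/0.05 = 19.
Need 2ⁿ ≥ 19 ÷ (1469/395480) = 7514120/1469.
2¹² = 4096 falls short of 7514120/1469 but 2¹³ = 8192 reaches it, so n = 13.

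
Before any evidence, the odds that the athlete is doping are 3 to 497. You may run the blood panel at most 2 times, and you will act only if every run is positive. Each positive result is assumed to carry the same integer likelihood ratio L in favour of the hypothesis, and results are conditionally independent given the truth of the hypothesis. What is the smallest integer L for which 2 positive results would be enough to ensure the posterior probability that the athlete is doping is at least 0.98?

91

Prior odds = 3/497.
Target odds = 0.98/0.02 = 49.
Need L² ≥ 49 ÷ (3/497) = 24353/3.
90² = 8100 < 24353/3 ≤ 8281 = 91², so L = 91.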